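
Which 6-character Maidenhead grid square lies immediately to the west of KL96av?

KL86xv

Longitude subsquare a = 0; −1 → -1, wraps to 23 = x, carry into square.
Longitude square 9; −1 → 8.
The latitude characters are unchanged.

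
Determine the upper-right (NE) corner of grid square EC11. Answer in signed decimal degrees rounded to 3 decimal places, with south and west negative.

Field E=4, C=2: +4·20° lon, +2·10° lat → SW at lon -100°, lat -70°.
Square 1, 1: +1·2° lon, +1·1° lat → SW at lon -98°, lat -69°.
Cell spans 2° lon × 1° lat. NE corner is SW corner plus one full cell.
latitude -68.000, longitude -96.000.

-68.000, -96.000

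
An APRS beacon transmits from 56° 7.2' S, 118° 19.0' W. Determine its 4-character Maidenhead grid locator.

DD03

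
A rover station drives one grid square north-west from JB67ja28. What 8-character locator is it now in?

Longitude extended square 2; −1 → 1.
Latitude extended square 8; +1 → 9.

JB67ja19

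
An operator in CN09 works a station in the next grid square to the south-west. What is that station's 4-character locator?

BN98

Longitude square 0; −1 → -1, wraps to 9, carry into field.
Longitude field C = 2; −1 → 1 = B.
Latitude square 9; −1 → 8.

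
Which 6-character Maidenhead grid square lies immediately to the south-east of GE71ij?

GE71ji

Longitude subsquare i = 8; +1 → 9 = j.
Latitude subsquare j = 9; −1 → 8 = i.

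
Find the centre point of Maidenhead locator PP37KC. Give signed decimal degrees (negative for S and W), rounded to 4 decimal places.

Field P=15, P=15: +15·20° lon, +15·10° lat → SW at lon 120°, lat 60°.
Square 3, 7: +3·2° lon, +7·1° lat → SW at lon 126°, lat 67°.
Subsquare k=10, c=2: +10·0.0833333° lon, +2·0.0416667° lat → SW at lon 126.833°, lat 67.0833°.
Cell spans 0.0833333° lon × 0.0416667° lat. Centre is SW corner plus half of each.
latitude 67.1042, longitude 126.8750.

67.1042, 126.8750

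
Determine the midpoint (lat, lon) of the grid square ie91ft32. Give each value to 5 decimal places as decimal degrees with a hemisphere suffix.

48.19792° S, 1.55417° W

Field I=8, E=4: +8·20° lon, +4·10° lat → SW at lon -20°, lat -50°.
Square 9, 1: +9·2° lon, +1·1° lat → SW at lon -2°, lat -49°.
Subsquare f=5, t=19: +5·0.0833333° lon, +19·0.0416667° lat → SW at lon -1.58333°, lat -48.2083°.
Extended square 3, 2: +3·0.00833333° lon, +2·0.00416667° lat → SW at lon -1.55833°, lat -48.2°.
Cell spans 0.00833333° lon × 0.00416667° lat. Centre is SW corner plus half of each.
latitude 48.19792° S, longitude 1.55417° W.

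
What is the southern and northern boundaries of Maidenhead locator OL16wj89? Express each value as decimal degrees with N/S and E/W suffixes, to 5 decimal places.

Field O=14, L=11: +14·20° lon, +11·10° lat → SW at lon 100°, lat 20°.
Square 1, 6: +1·2° lon, +6·1° lat → SW at lon 102°, lat 26°.
Subsquare w=22, j=9: +22·0.0833333° lon, +9·0.0416667° lat → SW at lon 103.833°, lat 26.375°.
Extended square 8, 9: +8·0.00833333° lon, +9·0.00416667° lat → SW at lon 103.9°, lat 26.4125°.
Cell spans 0.00833333° lon × 0.00416667° lat.
south 26.41250° N, north 26.41667° N.

26.41250° N, 26.41667° N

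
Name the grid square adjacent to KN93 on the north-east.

LN04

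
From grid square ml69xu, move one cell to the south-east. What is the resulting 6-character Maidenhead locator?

Longitude subsquare x = 23; +1 → 24, wraps to 0 = a, carry into square.
Longitude square 6; +1 → 7.
Latitude subsquare u = 20; −1 → 19 = t.

ML79at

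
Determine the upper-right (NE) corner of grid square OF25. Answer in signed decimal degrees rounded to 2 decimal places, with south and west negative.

-34.00, 106.00

Field O=14, F=5: +14·20° lon, +5·10° lat → SW at lon 100°, lat -40°.
Square 2, 5: +2·2° lon, +5·1° lat → SW at lon 104°, lat -35°.
Cell spans 2° lon × 1° lat. NE corner is SW corner plus one full cell.
latitude -34.00, longitude 106.00.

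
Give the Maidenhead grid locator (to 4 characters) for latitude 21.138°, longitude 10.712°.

Offset from 180°W / 90°S: lon 190.71°, lat 111.14°.
Field: 190.71/20 → 9 → J, 111.14/10 → 11 → L; chars JL.
Square: 10.71/2 → 5, 1.14/1 → 1; chars 51.

JL51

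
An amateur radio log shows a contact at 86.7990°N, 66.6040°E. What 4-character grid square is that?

Shift to the Maidenhead origin (180°W, 90°S): lon 246.60, lat 176.80.
Field: lon ⌊246.60/20⌋ = 12 → M; lat ⌊176.80/10⌋ = 17 → R.
Square: lon ⌊6.60/2⌋ = 3; lat ⌊6.80/1⌋ = 6.

MR36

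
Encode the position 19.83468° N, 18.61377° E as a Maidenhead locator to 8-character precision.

JK99hu30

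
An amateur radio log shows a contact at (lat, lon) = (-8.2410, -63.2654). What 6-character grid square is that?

FI81is

Add 180° to longitude and 90° to latitude: 116.7346, 81.7590.
Field: lon ⌊116.7346/20⌋ = 5 → F; lat ⌊81.7590/10⌋ = 8 → I.
Square: lon ⌊16.7346/2⌋ = 8; lat ⌊1.7590/1⌋ = 1.
Subsquare: lon ⌊0.7346/0.0833333⌋ = 8 → i; lat ⌊0.7590/0.0416667⌋ = 18 → s.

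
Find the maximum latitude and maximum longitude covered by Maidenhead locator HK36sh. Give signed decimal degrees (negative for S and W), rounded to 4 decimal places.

16.3333, -32.4167

Field H=7, K=10: +7·20° lon, +10·10° lat → SW at lon -40°, lat 10°.
Square 3, 6: +3·2° lon, +6·1° lat → SW at lon -34°, lat 16°.
Subsquare s=18, h=7: +18·0.0833333° lon, +7·0.0416667° lat → SW at lon -32.5°, lat 16.2917°.
Cell spans 0.0833333° lon × 0.0416667° lat. NE corner is SW corner plus one full cell.
latitude 16.3333, longitude -32.4167.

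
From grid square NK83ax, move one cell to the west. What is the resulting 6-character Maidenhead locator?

Longitude subsquare a = 0; −1 → -1, wraps to 23 = x, carry into square.
Longitude square 8; −1 → 7.
The latitude characters are unchanged.

NK73xx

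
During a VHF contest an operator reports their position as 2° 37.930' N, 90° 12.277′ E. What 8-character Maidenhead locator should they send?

NJ52cp41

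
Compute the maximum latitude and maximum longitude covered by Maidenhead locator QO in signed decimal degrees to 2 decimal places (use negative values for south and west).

60.00, 160.00

Field Q=16, O=14: +16·20° lon, +14·10° lat → SW at lon 140°, lat 50°.
Cell spans 20° lon × 10° lat. NE corner is SW corner plus one full cell.
latitude 60.00, longitude 160.00.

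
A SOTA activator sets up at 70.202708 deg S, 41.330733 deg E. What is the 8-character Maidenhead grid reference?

LB09pt91

Shift to the Maidenhead origin (180°W, 90°S): lon 221.33073, lat 19.79729.
Field: 221.33073/20 → 11 → L, 19.79729/10 → 1 → B; chars LB.
Square: 1.33073/2 → 0, 9.79729/1 → 9; chars 09.
Subsquare: 1.33073/0.0833333 → 15 → p, 0.79729/0.0416667 → 19 → t; chars pt.
Extended square: 0.08073/0.00833333 → 9, 0.00563/0.00416667 → 1; chars 91.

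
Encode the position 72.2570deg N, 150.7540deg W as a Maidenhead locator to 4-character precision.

Offset from 180°W / 90°S: lon 29.25°, lat 162.26°.
Field (20°×10°, letters A–R): lon ⌊29.25/20⌋ = 1 → B; lat ⌊162.26/10⌋ = 16 → Q.
Square (2°×1°, digits 0–9): lon ⌊9.25/2⌋ = 4; lat ⌊2.26/1⌋ = 2.

BQ42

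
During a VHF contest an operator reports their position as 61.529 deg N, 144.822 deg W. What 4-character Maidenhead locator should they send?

BP71

Add 180° to longitude and 90° to latitude: 35.18, 151.53.
Field: lon ⌊35.18/20⌋ = 1 → B; lat ⌊151.53/10⌋ = 15 → P.
Square: lon ⌊15.18/2⌋ = 7; lat ⌊1.53/1⌋ = 1.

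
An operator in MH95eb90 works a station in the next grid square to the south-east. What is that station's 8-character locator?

MH95fa09

Longitude extended square 9; +1 → 10, wraps to 0, carry into subsquare.
Longitude subsquare e = 4; +1 → 5 = f.
Latitude extended square 0; −1 → -1, wraps to 9, carry into subsquare.
Latitude subsquare b = 1; −1 → 0 = a.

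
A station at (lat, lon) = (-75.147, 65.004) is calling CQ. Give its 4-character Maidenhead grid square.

Offset from 180°W / 90°S: lon 245.00°, lat 14.85°.
Field: 245.00/20 → 12 → M, 14.85/10 → 1 → B; chars MB.
Square: 5.00/2 → 2, 4.85/1 → 4; chars 24.

MB24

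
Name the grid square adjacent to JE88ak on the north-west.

JE78xl

Longitude subsquare a = 0; −1 → -1, wraps to 23 = x, carry into square.
Longitude square 8; −1 → 7.
Latitude subsquare k = 10; +1 → 11 = l.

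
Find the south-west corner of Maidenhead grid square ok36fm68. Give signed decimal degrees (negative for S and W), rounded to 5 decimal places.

Field O=14, K=10: +14·20° lon, +10·10° lat → SW at lon 100°, lat 10°.
Square 3, 6: +3·2° lon, +6·1° lat → SW at lon 106°, lat 16°.
Subsquare f=5, m=12: +5·0.0833333° lon, +12·0.0416667° lat → SW at lon 106.417°, lat 16.5°.
Extended square 6, 8: +6·0.00833333° lon, +8·0.00416667° lat → SW at lon 106.467°, lat 16.5333°.
latitude 16.53333, longitude 106.46667.

16.53333, 106.46667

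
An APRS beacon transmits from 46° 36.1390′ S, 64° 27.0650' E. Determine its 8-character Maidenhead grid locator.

ME23fj45

Shift to the Maidenhead origin (180°W, 90°S): lon 244.45108, lat 43.39768.
Field (20°×10°, letters A–R): lon ⌊244.45108/20⌋ = 12 → M; lat ⌊43.39768/10⌋ = 4 → E.
Square (2°×1°, digits 0–9): lon ⌊4.45108/2⌋ = 2; lat ⌊3.39768/1⌋ = 3.
Subsquare (5′×2.5′, letters a–x): lon ⌊0.45108/0.0833333⌋ = 5 → f; lat ⌊0.39768/0.0416667⌋ = 9 → j.
Extended square (30″×15″, digits 0–9): lon ⌊0.03442/0.00833333⌋ = 4; lat ⌊0.02268/0.00416667⌋ = 5.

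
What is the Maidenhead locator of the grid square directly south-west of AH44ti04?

Longitude extended square 0; −1 → -1, wraps to 9, carry into subsquare.
Longitude subsquare t = 19; −1 → 18 = s.
Latitude extended square 4; −1 → 3.

AH44si93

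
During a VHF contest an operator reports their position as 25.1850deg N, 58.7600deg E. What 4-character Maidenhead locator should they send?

LL95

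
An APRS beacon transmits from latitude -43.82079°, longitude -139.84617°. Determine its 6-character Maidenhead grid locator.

CE06be

Offset from 180°W / 90°S: lon 40.1538°, lat 46.1792°.
Field: lon ⌊40.1538/20⌋ = 2 → C; lat ⌊46.1792/10⌋ = 4 → E.
Square: lon ⌊0.1538/2⌋ = 0; lat ⌊6.1792/1⌋ = 6.
Subsquare: lon ⌊0.1538/0.0833333⌋ = 1 → b; lat ⌊0.1792/0.0416667⌋ = 4 → e.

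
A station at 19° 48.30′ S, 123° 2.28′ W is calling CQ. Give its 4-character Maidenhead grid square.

CH80

Add 180° to longitude and 90° to latitude: 56.96, 70.19.
Field: 56.96/20 → 2 → C, 70.19/10 → 7 → H; chars CH.
Square: 16.96/2 → 8, 0.19/1 → 0; chars 80.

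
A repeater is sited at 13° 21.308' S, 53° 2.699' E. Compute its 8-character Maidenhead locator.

Add 180° to longitude and 90° to latitude: 233.04498, 76.64487.
Field: 233.04498/20 → 11 → L, 76.64487/10 → 7 → H; chars LH.
Square: 13.04498/2 → 6, 6.64487/1 → 6; chars 66.
Subsquare: 1.04498/0.0833333 → 12 → m, 0.64487/0.0416667 → 15 → p; chars mp.
Extended square: 0.04498/0.00833333 → 5, 0.01987/0.00416667 → 4; chars 54.

LH66mp54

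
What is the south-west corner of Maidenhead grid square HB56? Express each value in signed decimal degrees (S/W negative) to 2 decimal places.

-74.00, -30.00

Field H=7, B=1: +7·20° lon, +1·10° lat → SW at lon -40°, lat -80°.
Square 5, 6: +5·2° lon, +6·1° lat → SW at lon -30°, lat -74°.
latitude -74.00, longitude -30.00.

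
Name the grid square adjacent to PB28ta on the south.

PB27tx

Latitude subsquare a = 0; −1 → -1, wraps to 23 = x, carry into square.
Latitude square 8; −1 → 7.
The longitude characters are unchanged.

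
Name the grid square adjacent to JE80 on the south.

Latitude square 0; −1 → -1, wraps to 9, carry into field.
Latitude field E = 4; −1 → 3 = D.
The longitude characters are unchanged.

JD89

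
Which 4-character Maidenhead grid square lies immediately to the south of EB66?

Latitude square 6; −1 → 5.
The longitude characters are unchanged.

EB65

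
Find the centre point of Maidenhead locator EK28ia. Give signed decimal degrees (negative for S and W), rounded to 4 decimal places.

Field E=4, K=10: +4·20° lon, +10·10° lat → SW at lon -100°, lat 10°.
Square 2, 8: +2·2° lon, +8·1° lat → SW at lon -96°, lat 18°.
Subsquare i=8, a=0: +8·0.0833333° lon, +0·0.0416667° lat → SW at lon -95.3333°, lat 18°.
Cell spans 0.0833333° lon × 0.0416667° lat. Centre is SW corner plus half of each.
latitude 18.0208, longitude -95.2917.

18.0208, -95.2917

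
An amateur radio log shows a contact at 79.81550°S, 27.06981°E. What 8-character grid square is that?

KB30me84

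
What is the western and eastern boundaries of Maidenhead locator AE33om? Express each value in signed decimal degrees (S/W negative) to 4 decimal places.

-172.8333, -172.7500

Field A=0, E=4: +0·20° lon, +4·10° lat → SW at lon -180°, lat -50°.
Square 3, 3: +3·2° lon, +3·1° lat → SW at lon -174°, lat -47°.
Subsquare o=14, m=12: +14·0.0833333° lon, +12·0.0416667° lat → SW at lon -172.833°, lat -46.5°.
Cell spans 0.0833333° lon × 0.0416667° lat.
west -172.8333, east -172.7500.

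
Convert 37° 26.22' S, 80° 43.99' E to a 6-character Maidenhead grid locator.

NF02in

Add 180° to longitude and 90° to latitude: 260.7332, 52.5630.
Field (20°×10°, letters A–R): 260.7332/20 → 13 → N, 52.5630/10 → 5 → F; chars NF.
Square (2°×1°, digits 0–9): 0.7332/2 → 0, 2.5630/1 → 2; chars 02.
Subsquare (5′×2.5′, letters a–x): 0.7332/0.0833333 → 8 → i, 0.5630/0.0416667 → 13 → n; chars in.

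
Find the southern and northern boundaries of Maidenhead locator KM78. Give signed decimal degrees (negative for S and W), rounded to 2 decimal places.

Field K=10, M=12: +10·20° lon, +12·10° lat → SW at lon 20°, lat 30°.
Square 7, 8: +7·2° lon, +8·1° lat → SW at lon 34°, lat 38°.
Cell spans 2° lon × 1° lat.
south 38.00, north 39.00.

38.00, 39.00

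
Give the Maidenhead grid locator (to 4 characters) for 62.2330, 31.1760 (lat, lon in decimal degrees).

KP52

Offset from 180°W / 90°S: lon 211.18°, lat 152.23°.
Field: 211.18/20 → 10 → K, 152.23/10 → 15 → P; chars KP.
Square: 11.18/2 → 5, 2.23/1 → 2; chars 52.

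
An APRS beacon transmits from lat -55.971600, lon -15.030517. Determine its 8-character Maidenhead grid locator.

ID24la66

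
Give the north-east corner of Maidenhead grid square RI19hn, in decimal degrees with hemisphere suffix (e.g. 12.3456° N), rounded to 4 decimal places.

Field R=17, I=8: +17·20° lon, +8·10° lat → SW at lon 160°, lat -10°.
Square 1, 9: +1·2° lon, +9·1° lat → SW at lon 162°, lat -1°.
Subsquare h=7, n=13: +7·0.0833333° lon, +13·0.0416667° lat → SW at lon 162.583°, lat -0.458333°.
Cell spans 0.0833333° lon × 0.0416667° lat. NE corner is SW corner plus one full cell.
latitude 0.4167° S, longitude 162.6667° E.

0.4167° S, 162.6667° E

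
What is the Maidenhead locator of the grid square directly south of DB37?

DB36

Latitude square 7; −1 → 6.
The longitude characters are unchanged.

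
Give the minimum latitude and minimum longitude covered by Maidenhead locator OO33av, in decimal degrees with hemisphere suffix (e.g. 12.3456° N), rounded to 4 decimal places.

53.8750° N, 106.0000° E

Field O=14, O=14: +14·20° lon, +14·10° lat → SW at lon 100°, lat 50°.
Square 3, 3: +3·2° lon, +3·1° lat → SW at lon 106°, lat 53°.
Subsquare a=0, v=21: +0·0.0833333° lon, +21·0.0416667° lat → SW at lon 106°, lat 53.875°.
latitude 53.8750° N, longitude 106.0000° E.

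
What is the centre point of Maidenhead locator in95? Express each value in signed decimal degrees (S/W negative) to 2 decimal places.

Field I=8, N=13: +8·20° lon, +13·10° lat → SW at lon -20°, lat 40°.
Square 9, 5: +9·2° lon, +5·1° lat → SW at lon -2°, lat 45°.
Cell spans 2° lon × 1° lat. Centre is SW corner plus half of each.
latitude 45.50, longitude -1.00.

45.50, -1.00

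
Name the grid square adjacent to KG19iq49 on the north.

Latitude extended square 9; +1 → 10, wraps to 0, carry into subsquare.
Latitude subsquare q = 16; +1 → 17 = r.
The longitude characters are unchanged.

KG19ir40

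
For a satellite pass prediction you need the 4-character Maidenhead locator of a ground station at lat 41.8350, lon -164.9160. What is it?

Add 180° to longitude and 90° to latitude: 15.08, 131.84.
Field (20°×10°, letters A–R): lon ⌊15.08/20⌋ = 0 → A; lat ⌊131.84/10⌋ = 13 → N.
Square (2°×1°, digits 0–9): lon ⌊15.08/2⌋ = 7; lat ⌊1.84/1⌋ = 1.

AN71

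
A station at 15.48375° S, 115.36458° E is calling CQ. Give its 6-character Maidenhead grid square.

OH74qm

Offset from 180°W / 90°S: lon 295.3646°, lat 74.5162°.
Field (20°×10°, letters A–R): 295.3646/20 → 14 → O, 74.5162/10 → 7 → H; chars OH.
Square (2°×1°, digits 0–9): 15.3646/2 → 7, 4.5162/1 → 4; chars 74.
Subsquare (5′×2.5′, letters a–x): 1.3646/0.0833333 → 16 → q, 0.5162/0.0416667 → 12 → m; chars qm.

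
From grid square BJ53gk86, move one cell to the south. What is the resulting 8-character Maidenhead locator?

BJ53gk85

Latitude extended square 6; −1 → 5.
The longitude characters are unchanged.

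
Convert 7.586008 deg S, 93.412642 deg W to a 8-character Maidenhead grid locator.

EI32hj09

Offset from 180°W / 90°S: lon 86.58736°, lat 82.41399°.
Field: 86.58736/20 → 4 → E, 82.41399/10 → 8 → I; chars EI.
Square: 6.58736/2 → 3, 2.41399/1 → 2; chars 32.
Subsquare: 0.58736/0.0833333 → 7 → h, 0.41399/0.0416667 → 9 → j; chars hj.
Extended square: 0.00402/0.00833333 → 0, 0.03899/0.00416667 → 9; chars 09.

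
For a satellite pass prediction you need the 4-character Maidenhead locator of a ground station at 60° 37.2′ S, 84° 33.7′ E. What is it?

NC29

Add 180° to longitude and 90° to latitude: 264.56, 29.38.
Field (20°×10°, letters A–R): lon ⌊264.56/20⌋ = 13 → N; lat ⌊29.38/10⌋ = 2 → C.
Square (2°×1°, digits 0–9): lon ⌊4.56/2⌋ = 2; lat ⌊9.38/1⌋ = 9.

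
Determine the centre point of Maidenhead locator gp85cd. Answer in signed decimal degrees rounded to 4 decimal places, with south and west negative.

65.1458, -43.7917

Field G=6, P=15: +6·20° lon, +15·10° lat → SW at lon -60°, lat 60°.
Square 8, 5: +8·2° lon, +5·1° lat → SW at lon -44°, lat 65°.
Subsquare c=2, d=3: +2·0.0833333° lon, +3·0.0416667° lat → SW at lon -43.8333°, lat 65.125°.
Cell spans 0.0833333° lon × 0.0416667° lat. Centre is SW corner plus half of each.
latitude 65.1458, longitude -43.7917.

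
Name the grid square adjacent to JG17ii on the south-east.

Longitude subsquare i = 8; +1 → 9 = j.
Latitude subsquare i = 8; −1 → 7 = h.

JG17jh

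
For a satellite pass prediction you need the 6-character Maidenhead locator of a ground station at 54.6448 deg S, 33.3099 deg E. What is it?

KD65pi

Shift to the Maidenhead origin (180°W, 90°S): lon 213.3099, lat 35.3552.
Field (20°×10°, letters A–R): 213.3099/20 → 10 → K, 35.3552/10 → 3 → D; chars KD.
Square (2°×1°, digits 0–9): 13.3099/2 → 6, 5.3552/1 → 5; chars 65.
Subsquare (5′×2.5′, letters a–x): 1.3099/0.0833333 → 15 → p, 0.3552/0.0416667 → 8 → i; chars pi.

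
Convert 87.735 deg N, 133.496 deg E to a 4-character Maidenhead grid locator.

Shift to the Maidenhead origin (180°W, 90°S): lon 313.50, lat 177.74.
Field: 313.50/20 → 15 → P, 177.74/10 → 17 → R; chars PR.
Square: 13.50/2 → 6, 7.74/1 → 7; chars 67.

PR67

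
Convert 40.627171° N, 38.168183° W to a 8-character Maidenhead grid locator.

HN00vp90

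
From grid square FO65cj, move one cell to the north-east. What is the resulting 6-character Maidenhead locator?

Longitude subsquare c = 2; +1 → 3 = d.
Latitude subsquare j = 9; +1 → 10 = k.

FO65dk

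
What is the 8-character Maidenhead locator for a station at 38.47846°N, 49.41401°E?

LM48ql94

Add 180° to longitude and 90° to latitude: 229.41401, 128.47846.
Field: lon ⌊229.41401/20⌋ = 11 → L; lat ⌊128.47846/10⌋ = 12 → M.
Square: lon ⌊9.41401/2⌋ = 4; lat ⌊8.47846/1⌋ = 8.
Subsquare: lon ⌊1.41401/0.0833333⌋ = 16 → q; lat ⌊0.47846/0.0416667⌋ = 11 → l.
Extended square: lon ⌊0.08068/0.00833333⌋ = 9; lat ⌊0.02013/0.00416667⌋ = 4.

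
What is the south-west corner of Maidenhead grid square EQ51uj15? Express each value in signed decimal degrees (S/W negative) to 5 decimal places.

Field E=4, Q=16: +4·20° lon, +16·10° lat → SW at lon -100°, lat 70°.
Square 5, 1: +5·2° lon, +1·1° lat → SW at lon -90°, lat 71°.
Subsquare u=20, j=9: +20·0.0833333° lon, +9·0.0416667° lat → SW at lon -88.3333°, lat 71.375°.
Extended square 1, 5: +1·0.00833333° lon, +5·0.00416667° lat → SW at lon -88.325°, lat 71.3958°.
latitude 71.39583, longitude -88.32500.

71.39583, -88.32500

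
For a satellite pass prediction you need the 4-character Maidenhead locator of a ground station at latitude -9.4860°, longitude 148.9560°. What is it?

QI40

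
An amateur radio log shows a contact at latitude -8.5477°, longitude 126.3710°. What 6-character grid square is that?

PI31ek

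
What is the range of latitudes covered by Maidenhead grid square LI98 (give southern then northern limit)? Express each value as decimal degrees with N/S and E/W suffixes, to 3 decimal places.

Field L=11, I=8: +11·20° lon, +8·10° lat → SW at lon 40°, lat -10°.
Square 9, 8: +9·2° lon, +8·1° lat → SW at lon 58°, lat -2°.
Cell spans 2° lon × 1° lat.
south 2.000° S, north 1.000° S.

2.000° S, 1.000° S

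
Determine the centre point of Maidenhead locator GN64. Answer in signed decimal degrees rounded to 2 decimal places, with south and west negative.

44.50, -47.00

Field G=6, N=13: +6·20° lon, +13·10° lat → SW at lon -60°, lat 40°.
Square 6, 4: +6·2° lon, +4·1° lat → SW at lon -48°, lat 44°.
Cell spans 2° lon × 1° lat. Centre is SW corner plus half of each.
latitude 44.50, longitude -47.00.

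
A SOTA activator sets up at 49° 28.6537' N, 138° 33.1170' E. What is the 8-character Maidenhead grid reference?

Shift to the Maidenhead origin (180°W, 90°S): lon 318.55195, lat 139.47756.
Field (20°×10°, letters A–R): lon ⌊318.55195/20⌋ = 15 → P; lat ⌊139.47756/10⌋ = 13 → N.
Square (2°×1°, digits 0–9): lon ⌊18.55195/2⌋ = 9; lat ⌊9.47756/1⌋ = 9.
Subsquare (5′×2.5′, letters a–x): lon ⌊0.55195/0.0833333⌋ = 6 → g; lat ⌊0.47756/0.0416667⌋ = 11 → l.
Extended square (30″×15″, digits 0–9): lon ⌊0.05195/0.00833333⌋ = 6; lat ⌊0.01923/0.00416667⌋ = 4.

PN99gl64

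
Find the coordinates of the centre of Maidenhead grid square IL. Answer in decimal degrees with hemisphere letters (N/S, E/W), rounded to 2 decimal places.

25.00° N, 10.00° W

Field I=8, L=11: +8·20° lon, +11·10° lat → SW at lon -20°, lat 20°.
Cell spans 20° lon × 10° lat. Centre is SW corner plus half of each.
latitude 25.00° N, longitude 10.00° W.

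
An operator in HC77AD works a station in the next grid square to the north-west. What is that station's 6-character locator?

HC67xe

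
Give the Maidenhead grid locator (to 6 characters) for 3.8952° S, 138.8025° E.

PI96jc

Offset from 180°W / 90°S: lon 318.8025°, lat 86.1048°.
Field: lon ⌊318.8025/20⌋ = 15 → P; lat ⌊86.1048/10⌋ = 8 → I.
Square: lon ⌊18.8025/2⌋ = 9; lat ⌊6.1048/1⌋ = 6.
Subsquare: lon ⌊0.8025/0.0833333⌋ = 9 → j; lat ⌊0.1048/0.0416667⌋ = 2 → c.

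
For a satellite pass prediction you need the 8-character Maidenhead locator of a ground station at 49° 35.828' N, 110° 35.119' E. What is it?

ON59ho03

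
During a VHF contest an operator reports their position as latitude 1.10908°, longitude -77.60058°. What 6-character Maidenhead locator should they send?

FJ11ec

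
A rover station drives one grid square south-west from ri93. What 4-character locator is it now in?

Longitude square 9; −1 → 8.
Latitude square 3; −1 → 2.

RI82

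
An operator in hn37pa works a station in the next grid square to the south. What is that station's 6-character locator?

HN36px

Latitude subsquare a = 0; −1 → -1, wraps to 23 = x, carry into square.
Latitude square 7; −1 → 6.
The longitude characters are unchanged.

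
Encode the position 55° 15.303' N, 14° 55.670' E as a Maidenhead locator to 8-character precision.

JO75lg11

Offset from 180°W / 90°S: lon 194.92783°, lat 145.25505°.
Field: 194.92783/20 → 9 → J, 145.25505/10 → 14 → O; chars JO.
Square: 14.92783/2 → 7, 5.25505/1 → 5; chars 75.
Subsquare: 0.92783/0.0833333 → 11 → l, 0.25505/0.0416667 → 6 → g; chars lg.
Extended square: 0.01117/0.00833333 → 1, 0.00505/0.00416667 → 1; chars 11.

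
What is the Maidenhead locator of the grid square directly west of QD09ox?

Longitude subsquare o = 14; −1 → 13 = n.
The latitude characters are unchanged.

QD09nx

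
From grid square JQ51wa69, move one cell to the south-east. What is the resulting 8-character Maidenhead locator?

Longitude extended square 6; +1 → 7.
Latitude extended square 9; −1 → 8.

JQ51wa78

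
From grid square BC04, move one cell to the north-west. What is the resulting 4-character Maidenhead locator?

AC95

Longitude square 0; −1 → -1, wraps to 9, carry into field.
Longitude field B = 1; −1 → 0 = A.
Latitude square 4; +1 → 5.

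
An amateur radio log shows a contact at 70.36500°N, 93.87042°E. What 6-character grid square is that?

Add 180° to longitude and 90° to latitude: 273.8704, 160.3650.
Field: lon ⌊273.8704/20⌋ = 13 → N; lat ⌊160.3650/10⌋ = 16 → Q.
Square: lon ⌊13.8704/2⌋ = 6; lat ⌊0.3650/1⌋ = 0.
Subsquare: lon ⌊1.8704/0.0833333⌋ = 22 → w; lat ⌊0.3650/0.0416667⌋ = 8 → i.

NQ60wi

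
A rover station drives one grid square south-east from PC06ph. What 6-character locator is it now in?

PC06qg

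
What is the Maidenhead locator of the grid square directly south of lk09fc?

LK09fb

Latitude subsquare c = 2; −1 → 1 = b.
The longitude characters are unchanged.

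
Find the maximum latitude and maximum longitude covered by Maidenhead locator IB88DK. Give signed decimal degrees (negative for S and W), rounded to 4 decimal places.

-71.5417, -3.6667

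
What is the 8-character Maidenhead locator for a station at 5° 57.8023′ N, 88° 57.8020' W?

EJ55mx41

Offset from 180°W / 90°S: lon 91.03663°, lat 95.96337°.
Field (20°×10°, letters A–R): lon ⌊91.03663/20⌋ = 4 → E; lat ⌊95.96337/10⌋ = 9 → J.
Square (2°×1°, digits 0–9): lon ⌊11.03663/2⌋ = 5; lat ⌊5.96337/1⌋ = 5.
Subsquare (5′×2.5′, letters a–x): lon ⌊1.03663/0.0833333⌋ = 12 → m; lat ⌊0.96337/0.0416667⌋ = 23 → x.
Extended square (30″×15″, digits 0–9): lon ⌊0.03663/0.00833333⌋ = 4; lat ⌊0.00504/0.00416667⌋ = 1.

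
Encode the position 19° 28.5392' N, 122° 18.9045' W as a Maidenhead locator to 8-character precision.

Offset from 180°W / 90°S: lon 57.68493°, lat 109.47565°.
Field (20°×10°, letters A–R): 57.68493/20 → 2 → C, 109.47565/10 → 10 → K; chars CK.
Square (2°×1°, digits 0–9): 17.68493/2 → 8, 9.47565/1 → 9; chars 89.
Subsquare (5′×2.5′, letters a–x): 1.68493/0.0833333 → 20 → u, 0.47565/0.0416667 → 11 → l; chars ul.
Extended square (30″×15″, digits 0–9): 0.01826/0.00833333 → 2, 0.01732/0.00416667 → 4; chars 24.

CK89ul24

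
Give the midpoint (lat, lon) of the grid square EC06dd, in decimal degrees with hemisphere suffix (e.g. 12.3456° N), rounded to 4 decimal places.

Field E=4, C=2: +4·20° lon, +2·10° lat → SW at lon -100°, lat -70°.
Square 0, 6: +0·2° lon, +6·1° lat → SW at lon -100°, lat -64°.
Subsquare d=3, d=3: +3·0.0833333° lon, +3·0.0416667° lat → SW at lon -99.75°, lat -63.875°.
Cell spans 0.0833333° lon × 0.0416667° lat. Centre is SW corner plus half of each.
latitude 63.8542° S, longitude 99.7083° W.

63.8542° S, 99.7083° W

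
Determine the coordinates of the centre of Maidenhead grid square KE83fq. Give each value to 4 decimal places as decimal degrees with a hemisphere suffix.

Field K=10, E=4: +10·20° lon, +4·10° lat → SW at lon 20°, lat -50°.
Square 8, 3: +8·2° lon, +3·1° lat → SW at lon 36°, lat -47°.
Subsquare f=5, q=16: +5·0.0833333° lon, +16·0.0416667° lat → SW at lon 36.4167°, lat -46.3333°.
Cell spans 0.0833333° lon × 0.0416667° lat. Centre is SW corner plus half of each.
latitude 46.3125° S, longitude 36.4583° E.

46.3125° S, 36.4583° E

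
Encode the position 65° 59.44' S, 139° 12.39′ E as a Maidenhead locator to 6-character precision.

PC94oa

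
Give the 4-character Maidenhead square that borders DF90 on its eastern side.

EF00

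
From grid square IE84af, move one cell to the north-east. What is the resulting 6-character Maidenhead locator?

IE84bg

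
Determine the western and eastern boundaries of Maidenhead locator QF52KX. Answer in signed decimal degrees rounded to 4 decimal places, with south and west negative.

150.8333, 150.9167

Field Q=16, F=5: +16·20° lon, +5·10° lat → SW at lon 140°, lat -40°.
Square 5, 2: +5·2° lon, +2·1° lat → SW at lon 150°, lat -38°.
Subsquare k=10, x=23: +10·0.0833333° lon, +23·0.0416667° lat → SW at lon 150.833°, lat -37.0417°.
Cell spans 0.0833333° lon × 0.0416667° lat.
west 150.8333, east 150.9167.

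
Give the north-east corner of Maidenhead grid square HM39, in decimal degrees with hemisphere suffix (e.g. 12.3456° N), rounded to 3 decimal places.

Field H=7, M=12: +7·20° lon, +12·10° lat → SW at lon -40°, lat 30°.
Square 3, 9: +3·2° lon, +9·1° lat → SW at lon -34°, lat 39°.
Cell spans 2° lon × 1° lat. NE corner is SW corner plus one full cell.
latitude 40.000° N, longitude 32.000° W.

40.000° N, 32.000° W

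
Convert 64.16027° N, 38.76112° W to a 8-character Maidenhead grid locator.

Shift to the Maidenhead origin (180°W, 90°S): lon 141.23888, lat 154.16027.
Field (20°×10°, letters A–R): lon ⌊141.23888/20⌋ = 7 → H; lat ⌊154.16027/10⌋ = 15 → P.
Square (2°×1°, digits 0–9): lon ⌊1.23888/2⌋ = 0; lat ⌊4.16027/1⌋ = 4.
Subsquare (5′×2.5′, letters a–x): lon ⌊1.23888/0.0833333⌋ = 14 → o; lat ⌊0.16027/0.0416667⌋ = 3 → d.
Extended square (30″×15″, digits 0–9): lon ⌊0.07221/0.00833333⌋ = 8; lat ⌊0.03527/0.00416667⌋ = 8.

HP04od88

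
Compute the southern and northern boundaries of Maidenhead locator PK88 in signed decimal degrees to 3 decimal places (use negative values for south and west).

Field P=15, K=10: +15·20° lon, +10·10° lat → SW at lon 120°, lat 10°.
Square 8, 8: +8·2° lon, +8·1° lat → SW at lon 136°, lat 18°.
Cell spans 2° lon × 1° lat.
south 18.000, north 19.000.

18.000, 19.000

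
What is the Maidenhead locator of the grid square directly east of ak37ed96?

Longitude extended square 9; +1 → 10, wraps to 0, carry into subsquare.
Longitude subsquare e = 4; +1 → 5 = f.
The latitude characters are unchanged.

AK37fd06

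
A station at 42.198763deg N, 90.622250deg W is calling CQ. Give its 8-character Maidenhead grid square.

Add 180° to longitude and 90° to latitude: 89.37775, 132.19876.
Field: lon ⌊89.37775/20⌋ = 4 → E; lat ⌊132.19876/10⌋ = 13 → N.
Square: lon ⌊9.37775/2⌋ = 4; lat ⌊2.19876/1⌋ = 2.
Subsquare: lon ⌊1.37775/0.0833333⌋ = 16 → q; lat ⌊0.19876/0.0416667⌋ = 4 → e.
Extended square: lon ⌊0.04442/0.00833333⌋ = 5; lat ⌊0.03210/0.00416667⌋ = 7.

EN42qe57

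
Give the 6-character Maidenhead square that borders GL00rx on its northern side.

Latitude subsquare x = 23; +1 → 24, wraps to 0 = a, carry into square.
Latitude square 0; +1 → 1.
The longitude characters are unchanged.

GL01ra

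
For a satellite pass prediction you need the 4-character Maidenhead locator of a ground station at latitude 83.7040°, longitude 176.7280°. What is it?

RR83

Shift to the Maidenhead origin (180°W, 90°S): lon 356.73, lat 173.70.
Field (20°×10°, letters A–R): lon ⌊356.73/20⌋ = 17 → R; lat ⌊173.70/10⌋ = 17 → R.
Square (2°×1°, digits 0–9): lon ⌊16.73/2⌋ = 8; lat ⌊3.70/1⌋ = 3.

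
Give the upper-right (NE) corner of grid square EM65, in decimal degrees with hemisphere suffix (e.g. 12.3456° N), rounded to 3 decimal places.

36.000° N, 86.000° W

Field E=4, M=12: +4·20° lon, +12·10° lat → SW at lon -100°, lat 30°.
Square 6, 5: +6·2° lon, +5·1° lat → SW at lon -88°, lat 35°.
Cell spans 2° lon × 1° lat. NE corner is SW corner plus one full cell.
latitude 36.000° N, longitude 86.000° W.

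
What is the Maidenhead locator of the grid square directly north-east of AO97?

BO08

Longitude square 9; +1 → 10, wraps to 0, carry into field.
Longitude field A = 0; +1 → 1 = B.
Latitude square 7; +1 → 8.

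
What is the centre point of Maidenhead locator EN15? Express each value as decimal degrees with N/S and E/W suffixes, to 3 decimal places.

45.500° N, 97.000° W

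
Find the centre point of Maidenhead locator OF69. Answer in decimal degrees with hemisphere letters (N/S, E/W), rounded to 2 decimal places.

30.50° S, 113.00° E

Field O=14, F=5: +14·20° lon, +5·10° lat → SW at lon 100°, lat -40°.
Square 6, 9: +6·2° lon, +9·1° lat → SW at lon 112°, lat -31°.
Cell spans 2° lon × 1° lat. Centre is SW corner plus half of each.
latitude 30.50° S, longitude 113.00° E.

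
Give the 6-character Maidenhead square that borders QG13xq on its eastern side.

QG23aq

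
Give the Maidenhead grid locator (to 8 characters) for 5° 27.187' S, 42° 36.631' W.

GI84qn61

Offset from 180°W / 90°S: lon 137.38948°, lat 84.54688°.
Field (20°×10°, letters A–R): lon ⌊137.38948/20⌋ = 6 → G; lat ⌊84.54688/10⌋ = 8 → I.
Square (2°×1°, digits 0–9): lon ⌊17.38948/2⌋ = 8; lat ⌊4.54688/1⌋ = 4.
Subsquare (5′×2.5′, letters a–x): lon ⌊1.38948/0.0833333⌋ = 16 → q; lat ⌊0.54688/0.0416667⌋ = 13 → n.
Extended square (30″×15″, digits 0–9): lon ⌊0.05615/0.00833333⌋ = 6; lat ⌊0.00522/0.00416667⌋ = 1.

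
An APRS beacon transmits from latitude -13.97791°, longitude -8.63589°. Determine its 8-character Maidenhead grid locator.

IH56qa35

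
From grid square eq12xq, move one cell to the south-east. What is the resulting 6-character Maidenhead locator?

EQ22ap

Longitude subsquare x = 23; +1 → 24, wraps to 0 = a, carry into square.
Longitude square 1; +1 → 2.
Latitude subsquare q = 16; −1 → 15 = p.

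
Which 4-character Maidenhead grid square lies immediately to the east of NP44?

Longitude square 4; +1 → 5.
The latitude characters are unchanged.

NP54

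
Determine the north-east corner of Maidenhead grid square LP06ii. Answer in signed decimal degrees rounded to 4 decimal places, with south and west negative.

66.3750, 40.7500

Field L=11, P=15: +11·20° lon, +15·10° lat → SW at lon 40°, lat 60°.
Square 0, 6: +0·2° lon, +6·1° lat → SW at lon 40°, lat 66°.
Subsquare i=8, i=8: +8·0.0833333° lon, +8·0.0416667° lat → SW at lon 40.6667°, lat 66.3333°.
Cell spans 0.0833333° lon × 0.0416667° lat. NE corner is SW corner plus one full cell.
latitude 66.3750, longitude 40.7500.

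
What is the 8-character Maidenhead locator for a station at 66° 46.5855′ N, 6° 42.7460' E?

Add 180° to longitude and 90° to latitude: 186.71243, 156.77643.
Field (20°×10°, letters A–R): lon ⌊186.71243/20⌋ = 9 → J; lat ⌊156.77643/10⌋ = 15 → P.
Square (2°×1°, digits 0–9): lon ⌊6.71243/2⌋ = 3; lat ⌊6.77643/1⌋ = 6.
Subsquare (5′×2.5′, letters a–x): lon ⌊0.71243/0.0833333⌋ = 8 → i; lat ⌊0.77643/0.0416667⌋ = 18 → s.
Extended square (30″×15″, digits 0–9): lon ⌊0.04577/0.00833333⌋ = 5; lat ⌊0.02643/0.00416667⌋ = 6.

JP36is56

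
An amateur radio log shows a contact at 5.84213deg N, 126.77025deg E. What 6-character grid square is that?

PJ35ju

Offset from 180°W / 90°S: lon 306.7703°, lat 95.8421°.
Field: 306.7703/20 → 15 → P, 95.8421/10 → 9 → J; chars PJ.
Square: 6.7703/2 → 3, 5.8421/1 → 5; chars 35.
Subsquare: 0.7703/0.0833333 → 9 → j, 0.8421/0.0416667 → 20 → u; chars ju.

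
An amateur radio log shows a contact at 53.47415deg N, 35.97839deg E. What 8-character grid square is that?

Offset from 180°W / 90°S: lon 215.97839°, lat 143.47415°.
Field: lon ⌊215.97839/20⌋ = 10 → K; lat ⌊143.47415/10⌋ = 14 → O.
Square: lon ⌊15.97839/2⌋ = 7; lat ⌊3.47415/1⌋ = 3.
Subsquare: lon ⌊1.97839/0.0833333⌋ = 23 → x; lat ⌊0.47415/0.0416667⌋ = 11 → l.
Extended square: lon ⌊0.06172/0.00833333⌋ = 7; lat ⌊0.01582/0.00416667⌋ = 3.

KO73xl73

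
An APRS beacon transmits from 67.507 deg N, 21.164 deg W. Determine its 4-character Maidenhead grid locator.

Add 180° to longitude and 90° to latitude: 158.84, 157.51.
Field: lon ⌊158.84/20⌋ = 7 → H; lat ⌊157.51/10⌋ = 15 → P.
Square: lon ⌊18.84/2⌋ = 9; lat ⌊7.51/1⌋ = 7.

HP97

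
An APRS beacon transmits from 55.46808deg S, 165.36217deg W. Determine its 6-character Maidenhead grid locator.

AD74hm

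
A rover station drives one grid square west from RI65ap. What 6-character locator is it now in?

RI55xp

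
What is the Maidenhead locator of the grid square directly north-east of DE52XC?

Longitude subsquare x = 23; +1 → 24, wraps to 0 = a, carry into square.
Longitude square 5; +1 → 6.
Latitude subsquare c = 2; +1 → 3 = d.

DE62ad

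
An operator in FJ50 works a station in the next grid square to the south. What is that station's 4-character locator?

FI59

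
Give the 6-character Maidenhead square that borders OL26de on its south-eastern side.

OL26ed

Longitude subsquare d = 3; +1 → 4 = e.
Latitude subsquare e = 4; −1 → 3 = d.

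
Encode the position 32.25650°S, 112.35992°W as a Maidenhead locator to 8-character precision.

Shift to the Maidenhead origin (180°W, 90°S): lon 67.64008, lat 57.74350.
Field (20°×10°, letters A–R): lon ⌊67.64008/20⌋ = 3 → D; lat ⌊57.74350/10⌋ = 5 → F.
Square (2°×1°, digits 0–9): lon ⌊7.64008/2⌋ = 3; lat ⌊7.74350/1⌋ = 7.
Subsquare (5′×2.5′, letters a–x): lon ⌊1.64008/0.0833333⌋ = 19 → t; lat ⌊0.74350/0.0416667⌋ = 17 → r.
Extended square (30″×15″, digits 0–9): lon ⌊0.05675/0.00833333⌋ = 6; lat ⌊0.03517/0.00416667⌋ = 8.

DF37tr68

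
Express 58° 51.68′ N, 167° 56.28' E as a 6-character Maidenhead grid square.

Add 180° to longitude and 90° to latitude: 347.9380, 148.8613.
Field (20°×10°, letters A–R): lon ⌊347.9380/20⌋ = 17 → R; lat ⌊148.8613/10⌋ = 14 → O.
Square (2°×1°, digits 0–9): lon ⌊7.9380/2⌋ = 3; lat ⌊8.8613/1⌋ = 8.
Subsquare (5′×2.5′, letters a–x): lon ⌊1.9380/0.0833333⌋ = 23 → x; lat ⌊0.8613/0.0416667⌋ = 20 → u.

RO38xu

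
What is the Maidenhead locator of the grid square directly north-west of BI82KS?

Longitude subsquare k = 10; −1 → 9 = j.
Latitude subsquare s = 18; +1 → 19 = t.

BI82jt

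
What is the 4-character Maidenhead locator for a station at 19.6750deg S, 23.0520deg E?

Add 180° to longitude and 90° to latitude: 203.05, 70.33.
Field: lon ⌊203.05/20⌋ = 10 → K; lat ⌊70.33/10⌋ = 7 → H.
Square: lon ⌊3.05/2⌋ = 1; lat ⌊0.33/1⌋ = 0.

KH10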